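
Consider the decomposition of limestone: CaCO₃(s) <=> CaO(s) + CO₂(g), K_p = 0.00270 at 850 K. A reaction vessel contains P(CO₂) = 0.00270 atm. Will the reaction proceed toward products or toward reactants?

no net change (already at equilibrium)

(CaCO₃, CaO are pure solids — omitted from Q_p.)
Q_p = P(CO₂) = 0.00270
Q_p = 0.00270 = K_p, so the system is already at equilibrium.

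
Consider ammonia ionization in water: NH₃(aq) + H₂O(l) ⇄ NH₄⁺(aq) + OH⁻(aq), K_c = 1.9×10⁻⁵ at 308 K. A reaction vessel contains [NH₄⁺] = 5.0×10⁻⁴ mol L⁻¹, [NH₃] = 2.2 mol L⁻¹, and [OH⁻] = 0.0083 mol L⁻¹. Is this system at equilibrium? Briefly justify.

(H₂O is a pure liquid — omitted from Q_c.)
Q_c = [NH₄⁺]·[OH⁻] / [NH₃] = (5.0×10⁻⁴)·(0.0083) / (2.2) = 1.9×10⁻⁶
Q_c = 1.9×10⁻⁶ < K_c = 1.9×10⁻⁵: net forward reaction.

no; Q < K, reaction proceeds forward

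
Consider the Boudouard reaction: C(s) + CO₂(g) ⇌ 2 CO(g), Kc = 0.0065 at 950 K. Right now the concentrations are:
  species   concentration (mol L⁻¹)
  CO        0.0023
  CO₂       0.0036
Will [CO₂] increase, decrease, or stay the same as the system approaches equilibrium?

(C is a pure solid — omitted from Qc.)
Qc = [CO]² / [CO₂] = (0.0023)² / (0.0036) = 0.0015
Qc = 0.0015 < Kc = 0.0065: net forward reaction.
CO₂ is a reactant, so it decreases.

decrease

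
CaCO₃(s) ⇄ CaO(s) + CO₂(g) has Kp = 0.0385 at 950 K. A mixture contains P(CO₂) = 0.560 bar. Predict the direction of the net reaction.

(CaCO₃, CaO are pure solids — omitted from Qp.)
Qp = P(CO₂) = 0.560
Qp = 0.560 > Kp = 0.0385, so the reverse reaction proceeds.

in the reverse direction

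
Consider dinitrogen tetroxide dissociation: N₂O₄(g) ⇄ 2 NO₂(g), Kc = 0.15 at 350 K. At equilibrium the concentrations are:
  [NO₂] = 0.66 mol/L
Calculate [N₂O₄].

At equilibrium, Kc = [NO₂]² / [N₂O₄] = 0.15.
(0.66)² / ([N₂O₄]) = 0.15
[N₂O₄] = 2.90 = 2.9 mol/L

[N₂O₄] = 2.9 mol/L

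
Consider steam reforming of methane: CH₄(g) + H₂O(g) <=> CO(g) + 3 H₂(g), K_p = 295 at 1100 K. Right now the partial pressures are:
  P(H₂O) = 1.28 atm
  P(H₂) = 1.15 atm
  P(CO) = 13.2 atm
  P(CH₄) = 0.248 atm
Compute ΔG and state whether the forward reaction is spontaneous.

ΔG = -14.1 kJ/mol; the forward reaction is spontaneous

Q_p = P(CO)·P(H₂)³ / (P(CH₄)·P(H₂O)) = (13.2)·(1.15)³ / ((0.248)·(1.28)) = 63.2
ΔG = RT ln(Q_p/K_p) = (8.314 J mol⁻¹ K⁻¹)(1100 K) × ln(63.2/295)
   = (9.145 kJ/mol)(-1.541) = -14.1 kJ/mol
ΔG < 0, so the forward reaction is spontaneous (proceeds forward).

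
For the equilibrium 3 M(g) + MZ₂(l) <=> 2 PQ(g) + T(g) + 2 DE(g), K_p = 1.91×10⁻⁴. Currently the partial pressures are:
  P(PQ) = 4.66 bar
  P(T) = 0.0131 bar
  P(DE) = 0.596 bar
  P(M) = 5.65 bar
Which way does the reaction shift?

(MZ₂ is a pure liquid — omitted from Q_p.)
Q_p = P(PQ)²·P(T)·P(DE)² / P(M)³ = (4.66)²·(0.0131)·(0.596)² / (5.65)³ = 5.60×10⁻⁴
Q_p = 5.60×10⁻⁴ > K_p = 1.91×10⁻⁴, so the reverse reaction proceeds.

to the left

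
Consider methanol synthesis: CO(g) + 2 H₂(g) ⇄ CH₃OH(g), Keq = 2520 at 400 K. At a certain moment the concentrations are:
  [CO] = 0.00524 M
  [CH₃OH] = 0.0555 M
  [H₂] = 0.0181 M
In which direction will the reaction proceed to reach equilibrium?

Q = [CH₃OH] / ([CO]·[H₂]²) = (0.0555) / ((0.00524)·(0.0181)²) = 32300
Q = 32300 > Keq = 2520, so the reverse reaction proceeds.

to the left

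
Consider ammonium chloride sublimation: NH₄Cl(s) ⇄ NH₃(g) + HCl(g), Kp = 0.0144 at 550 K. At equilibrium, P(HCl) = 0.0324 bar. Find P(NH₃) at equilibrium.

P(NH₃) = 0.444 bar

(NH₄Cl is a pure solid — omitted from Kp.)
At equilibrium, Kp = P(NH₃)·P(HCl) = 0.0144.
(P(NH₃))·(0.0324) = 0.0144
P(NH₃) = 0.444 bar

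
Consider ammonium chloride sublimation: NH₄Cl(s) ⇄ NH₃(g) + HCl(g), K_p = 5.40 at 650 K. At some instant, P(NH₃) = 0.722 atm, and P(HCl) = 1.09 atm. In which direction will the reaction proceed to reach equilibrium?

(NH₄Cl is a pure solid — omitted from Q_p.)
Q_p = P(NH₃)·P(HCl) = (0.722)·(1.09) = 0.787
Q_p = 0.787 < K_p = 5.40, so the forward reaction proceeds.

forward (toward products)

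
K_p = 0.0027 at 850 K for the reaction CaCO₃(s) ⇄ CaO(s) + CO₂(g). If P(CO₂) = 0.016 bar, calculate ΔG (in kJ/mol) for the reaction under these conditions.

ΔG = 12.6 kJ/mol

(CaCO₃, CaO are pure solids — omitted from Q_p.)
Q_p = P(CO₂) = 0.0160
ΔG = RT ln(Q_p/K_p) = (8.314 J mol⁻¹ K⁻¹)(850 K) × ln(0.0160/0.0027)
   = (7.067 kJ/mol)(1.779) = 12.6 kJ/mol
ΔG > 0, so the forward reaction is non-spontaneous (proceeds in reverse).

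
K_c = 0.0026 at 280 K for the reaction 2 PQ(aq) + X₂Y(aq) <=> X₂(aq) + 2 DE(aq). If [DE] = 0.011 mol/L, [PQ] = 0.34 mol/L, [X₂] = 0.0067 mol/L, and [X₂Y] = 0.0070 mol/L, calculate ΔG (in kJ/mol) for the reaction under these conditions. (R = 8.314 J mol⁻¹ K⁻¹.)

ΔG = -2.22 kJ/mol

Q_c = [X₂]·[DE]² / ([PQ]²·[X₂Y]) = (0.0067)·(0.011)² / ((0.34)²·(0.0070)) = 0.00100
ΔG = RT ln(Q_c/K_c) = (8.314 J mol⁻¹ K⁻¹)(280 K) × ln(0.00100/0.0026)
   = (2.328 kJ/mol)(-0.9555) = -2.22 kJ/mol
ΔG < 0, so the forward reaction is spontaneous (proceeds forward).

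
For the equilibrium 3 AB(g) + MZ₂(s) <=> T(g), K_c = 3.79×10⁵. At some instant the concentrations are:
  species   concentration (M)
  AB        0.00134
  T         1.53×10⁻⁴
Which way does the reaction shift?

(MZ₂ is a pure solid — omitted from Q_c.)
Q_c = [T] / [AB]³ = (1.53×10⁻⁴) / (0.00134)³ = 63600
Q_c = 63600 < K_c = 3.79×10⁵, so the forward reaction proceeds.

to the right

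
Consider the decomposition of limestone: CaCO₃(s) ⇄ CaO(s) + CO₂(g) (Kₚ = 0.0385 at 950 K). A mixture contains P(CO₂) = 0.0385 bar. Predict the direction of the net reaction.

(CaCO₃, CaO are pure solids — omitted from Qₚ.)
Qₚ = P(CO₂) = 0.0385
Qₚ = 0.0385 = Kₚ, so the system is already at equilibrium.

at equilibrium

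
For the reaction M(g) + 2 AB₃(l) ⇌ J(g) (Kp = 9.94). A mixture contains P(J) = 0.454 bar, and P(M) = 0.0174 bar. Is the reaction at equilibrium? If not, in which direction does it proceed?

(AB₃ is a pure liquid — omitted from Qp.)
Qp = P(J) / P(M) = (0.454) / (0.0174) = 26.1
Qp = 26.1 > Kp = 9.94, so the reverse reaction proceeds.

to the left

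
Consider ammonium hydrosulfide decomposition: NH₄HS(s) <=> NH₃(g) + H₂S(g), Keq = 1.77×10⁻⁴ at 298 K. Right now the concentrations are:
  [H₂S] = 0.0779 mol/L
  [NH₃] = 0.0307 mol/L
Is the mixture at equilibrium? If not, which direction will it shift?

no; Q > K, reaction proceeds in reverse

(NH₄HS is a pure solid — omitted from Q.)
Q = [NH₃]·[H₂S] = (0.0307)·(0.0779) = 0.00239
Q = 0.00239 > Keq = 1.77×10⁻⁴: net reverse reaction.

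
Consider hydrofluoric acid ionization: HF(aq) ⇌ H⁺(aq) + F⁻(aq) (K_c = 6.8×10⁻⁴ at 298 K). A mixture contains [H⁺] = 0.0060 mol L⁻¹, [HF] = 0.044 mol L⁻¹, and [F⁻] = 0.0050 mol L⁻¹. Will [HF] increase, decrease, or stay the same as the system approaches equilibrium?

stay the same

Q_c = [H⁺]·[F⁻] / [HF] = (0.0060)·(0.0050) / (0.044) = 6.8×10⁻⁴
Q_c = 6.8×10⁻⁴ = K_c; the system is at equilibrium.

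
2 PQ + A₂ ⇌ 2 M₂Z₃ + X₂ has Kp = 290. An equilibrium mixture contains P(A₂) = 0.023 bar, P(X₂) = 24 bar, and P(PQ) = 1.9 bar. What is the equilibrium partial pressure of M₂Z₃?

At equilibrium, Kp = P(M₂Z₃)²·P(X₂) / (P(PQ)²·P(A₂)) = 290.
(P(M₂Z₃))²·(24) / ((1.9)²·(0.023)) = 290
P(M₂Z₃)² = 1.00 ⇒ P(M₂Z₃) = 1.0 bar

P(M₂Z₃) = 1.0 bar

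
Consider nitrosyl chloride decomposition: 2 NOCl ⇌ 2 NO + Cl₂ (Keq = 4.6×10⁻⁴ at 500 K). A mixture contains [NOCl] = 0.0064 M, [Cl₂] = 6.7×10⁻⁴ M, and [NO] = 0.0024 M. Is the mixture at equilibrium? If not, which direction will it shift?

Q = [NO]²·[Cl₂] / [NOCl]² = (0.0024)²·(6.7×10⁻⁴) / (0.0064)² = 9.4×10⁻⁵
Q = 9.4×10⁻⁵ < Keq = 4.6×10⁻⁴: net forward reaction.

no; Q < K, reaction proceeds forward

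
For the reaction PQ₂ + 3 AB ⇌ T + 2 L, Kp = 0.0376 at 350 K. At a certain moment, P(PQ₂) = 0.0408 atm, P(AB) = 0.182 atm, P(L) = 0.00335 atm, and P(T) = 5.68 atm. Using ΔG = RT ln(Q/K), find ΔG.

ΔG = 5.62 kJ/mol

Qp = P(T)·P(L)² / (P(PQ₂)·P(AB)³) = (5.68)·(0.00335)² / ((0.0408)·(0.182)³) = 0.259
ΔG = RT ln(Qp/Kp) = (8.314 J mol⁻¹ K⁻¹)(350 K) × ln(0.259/0.0376)
   = (2.910 kJ/mol)(1.930) = 5.62 kJ/mol
ΔG > 0, so the forward reaction is non-spontaneous (proceeds in reverse).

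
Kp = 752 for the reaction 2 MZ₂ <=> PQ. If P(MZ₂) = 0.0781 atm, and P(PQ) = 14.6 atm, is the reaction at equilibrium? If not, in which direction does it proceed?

to the left

Qp = P(PQ) / P(MZ₂)² = (14.6) / (0.0781)² = 2390
Qp = 2390 > Kp = 752, so the reverse reaction proceeds.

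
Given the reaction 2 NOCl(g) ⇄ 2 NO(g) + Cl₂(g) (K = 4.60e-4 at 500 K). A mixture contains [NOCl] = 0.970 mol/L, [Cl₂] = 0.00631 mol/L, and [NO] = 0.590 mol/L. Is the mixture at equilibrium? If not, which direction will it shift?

Q = [NO]²·[Cl₂] / [NOCl]² = (0.590)²·(0.00631) / (0.970)² = 0.00233
Q = 0.00233 > K = 4.60e-4: net reverse reaction.

no; Q > K, reaction proceeds in reverse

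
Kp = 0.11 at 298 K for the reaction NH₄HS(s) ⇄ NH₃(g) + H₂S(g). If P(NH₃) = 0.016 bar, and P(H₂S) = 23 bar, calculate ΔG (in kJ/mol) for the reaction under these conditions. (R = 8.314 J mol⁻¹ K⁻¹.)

ΔG = 2.99 kJ/mol

(NH₄HS is a pure solid — omitted from Qp.)
Qp = P(NH₃)·P(H₂S) = (0.016)·(23) = 0.368
ΔG = RT ln(Qp/Kp) = (8.314 J mol⁻¹ K⁻¹)(298 K) × ln(0.368/0.11)
   = (2.478 kJ/mol)(1.208) = 2.99 kJ/mol
ΔG > 0, so the forward reaction is non-spontaneous (proceeds in reverse).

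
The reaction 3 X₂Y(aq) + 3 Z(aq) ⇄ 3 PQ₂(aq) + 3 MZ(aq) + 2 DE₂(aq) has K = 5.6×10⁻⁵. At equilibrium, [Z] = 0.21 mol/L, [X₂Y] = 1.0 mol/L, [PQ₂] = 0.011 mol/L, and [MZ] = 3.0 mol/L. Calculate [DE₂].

At equilibrium, K = [PQ₂]³·[MZ]³·[DE₂]² / ([X₂Y]³·[Z]³) = 5.6×10⁻⁵.
(0.011)³·(3.0)³·([DE₂])² / ((1.0)³·(0.21)³) = 5.6×10⁻⁵
[DE₂]² = 0.0144 ⇒ [DE₂] = 0.12 mol/L

[DE₂] = 0.12 mol/L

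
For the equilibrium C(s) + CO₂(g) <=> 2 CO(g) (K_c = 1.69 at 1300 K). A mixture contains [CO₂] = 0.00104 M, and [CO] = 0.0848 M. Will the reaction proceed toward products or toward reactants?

to the left

(C is a pure solid — omitted from Q_c.)
Q_c = [CO]² / [CO₂] = (0.0848)² / (0.00104) = 6.91
Q_c = 6.91 > K_c = 1.69, so the reverse reaction proceeds.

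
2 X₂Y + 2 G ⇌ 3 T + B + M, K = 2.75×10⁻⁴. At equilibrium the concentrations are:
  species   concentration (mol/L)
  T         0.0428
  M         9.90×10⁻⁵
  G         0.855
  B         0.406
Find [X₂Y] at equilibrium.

[X₂Y] = 0.00396 mol/L

At equilibrium, K = [T]³·[B]·[M] / ([X₂Y]²·[G]²) = 2.75×10⁻⁴.
(0.0428)³·(0.406)·(9.90×10⁻⁵) / (([X₂Y])²·(0.855)²) = 2.75×10⁻⁴
[X₂Y]² = 1.57×10⁻⁵ ⇒ [X₂Y] = 0.00396 mol/L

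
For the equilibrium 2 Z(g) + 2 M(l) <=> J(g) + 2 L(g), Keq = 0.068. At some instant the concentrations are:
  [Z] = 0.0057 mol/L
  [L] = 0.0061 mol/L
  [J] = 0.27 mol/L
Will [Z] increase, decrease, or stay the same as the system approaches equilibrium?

increase

(M is a pure liquid — omitted from Q.)
Q = [J]·[L]² / [Z]² = (0.27)·(0.0061)² / (0.0057)² = 0.31
Q = 0.31 > Keq = 0.068: net reverse reaction.
Z is a reactant, so it increases.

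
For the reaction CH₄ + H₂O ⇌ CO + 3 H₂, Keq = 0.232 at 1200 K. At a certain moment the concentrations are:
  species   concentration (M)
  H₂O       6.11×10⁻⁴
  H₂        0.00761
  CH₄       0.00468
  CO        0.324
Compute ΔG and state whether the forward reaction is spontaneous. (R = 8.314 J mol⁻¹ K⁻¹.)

ΔG = -15.3 kJ/mol; the forward reaction is spontaneous

Q = [CO]·[H₂]³ / ([CH₄]·[H₂O]) = (0.324)·(0.00761)³ / ((0.00468)·(6.11×10⁻⁴)) = 0.0499
ΔG = RT ln(Q/Keq) = (8.314 J mol⁻¹ K⁻¹)(1200 K) × ln(0.0499/0.232)
   = (9.977 kJ/mol)(-1.537) = -15.3 kJ/mol
ΔG < 0, so the forward reaction is spontaneous (proceeds forward).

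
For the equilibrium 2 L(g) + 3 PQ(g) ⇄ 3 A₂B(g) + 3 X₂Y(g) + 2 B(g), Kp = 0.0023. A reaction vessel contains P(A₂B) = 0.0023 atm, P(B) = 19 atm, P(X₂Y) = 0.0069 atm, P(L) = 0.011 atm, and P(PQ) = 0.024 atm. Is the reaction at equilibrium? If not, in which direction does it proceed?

toward products

Qp = P(A₂B)³·P(X₂Y)³·P(B)² / (P(L)²·P(PQ)³) = (0.0023)³·(0.0069)³·(19)² / ((0.011)²·(0.024)³) = 8.6×10⁻⁴
Qp = 8.6×10⁻⁴ < Kp = 0.0023, so the forward reaction proceeds.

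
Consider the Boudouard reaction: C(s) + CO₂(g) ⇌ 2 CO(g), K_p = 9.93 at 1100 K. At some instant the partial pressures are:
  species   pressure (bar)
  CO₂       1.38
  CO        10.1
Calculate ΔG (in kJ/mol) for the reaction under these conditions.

ΔG = 18.4 kJ/mol

(C is a pure solid — omitted from Q_p.)
Q_p = P(CO)² / P(CO₂) = (10.1)² / (1.38) = 73.9
ΔG = RT ln(Q_p/K_p) = (8.314 J mol⁻¹ K⁻¹)(1100 K) × ln(73.9/9.93)
   = (9.145 kJ/mol)(2.007) = 18.4 kJ/mol
ΔG > 0, so the forward reaction is non-spontaneous (proceeds in reverse).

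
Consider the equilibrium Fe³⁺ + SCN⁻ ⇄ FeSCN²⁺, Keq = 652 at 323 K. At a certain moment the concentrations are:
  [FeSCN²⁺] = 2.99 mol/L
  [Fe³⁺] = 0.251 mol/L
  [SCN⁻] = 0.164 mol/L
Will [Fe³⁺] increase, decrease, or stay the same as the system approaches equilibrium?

decrease

Q = [FeSCN²⁺] / ([Fe³⁺]·[SCN⁻]) = (2.99) / ((0.251)·(0.164)) = 72.6
Q = 72.6 < Keq = 652: net forward reaction.
Fe³⁺ is a reactant, so it decreases.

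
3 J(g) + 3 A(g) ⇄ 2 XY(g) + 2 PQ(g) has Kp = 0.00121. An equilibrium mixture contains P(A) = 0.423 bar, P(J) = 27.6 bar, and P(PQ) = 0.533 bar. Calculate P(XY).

P(XY) = 2.60 bar

At equilibrium, Kp = P(XY)²·P(PQ)² / (P(J)³·P(A)³) = 0.00121.
(P(XY))²·(0.533)² / ((27.6)³·(0.423)³) = 0.00121
P(XY)² = 6.78 ⇒ P(XY) = 2.60 bar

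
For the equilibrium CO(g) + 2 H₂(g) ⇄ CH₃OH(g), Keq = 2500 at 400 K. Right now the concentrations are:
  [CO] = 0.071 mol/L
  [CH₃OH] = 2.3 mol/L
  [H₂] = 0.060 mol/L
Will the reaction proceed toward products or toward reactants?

in the reverse direction

Q = [CH₃OH] / ([CO]·[H₂]²) = (2.3) / ((0.071)·(0.060)²) = 9000
Q = 9000 > Keq = 2500, so the reverse reaction proceeds.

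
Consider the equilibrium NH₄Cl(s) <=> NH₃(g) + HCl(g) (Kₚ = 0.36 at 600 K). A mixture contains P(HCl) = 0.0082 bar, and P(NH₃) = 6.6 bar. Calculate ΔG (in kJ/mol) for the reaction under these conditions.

(NH₄Cl is a pure solid — omitted from Qₚ.)
Qₚ = P(NH₃)·P(HCl) = (6.6)·(0.0082) = 0.0541
ΔG = RT ln(Qₚ/Kₚ) = (8.314 J mol⁻¹ K⁻¹)(600 K) × ln(0.0541/0.36)
   = (4.988 kJ/mol)(-1.895) = -9.45 kJ/mol
ΔG < 0, so the forward reaction is spontaneous (proceeds forward).

ΔG = -9.45 kJ/mol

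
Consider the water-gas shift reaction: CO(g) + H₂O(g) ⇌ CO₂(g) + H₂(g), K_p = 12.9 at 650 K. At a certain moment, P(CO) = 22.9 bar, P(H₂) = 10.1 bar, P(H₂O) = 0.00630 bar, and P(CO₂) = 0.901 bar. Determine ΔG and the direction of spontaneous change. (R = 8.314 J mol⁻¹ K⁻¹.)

Q_p = P(CO₂)·P(H₂) / (P(CO)·P(H₂O)) = (0.901)·(10.1) / ((22.9)·(0.00630)) = 63.1
ΔG = RT ln(Q_p/K_p) = (8.314 J mol⁻¹ K⁻¹)(650 K) × ln(63.1/12.9)
   = (5.404 kJ/mol)(1.587) = 8.58 kJ/mol
ΔG > 0, so the forward reaction is non-spontaneous (proceeds in reverse).

ΔG = 8.58 kJ/mol; the forward reaction is non-spontaneous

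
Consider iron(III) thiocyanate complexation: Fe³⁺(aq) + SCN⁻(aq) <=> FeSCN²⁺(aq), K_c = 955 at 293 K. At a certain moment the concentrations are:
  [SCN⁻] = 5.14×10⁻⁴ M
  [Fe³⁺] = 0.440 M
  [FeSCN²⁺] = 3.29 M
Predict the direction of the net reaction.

Q_c = [FeSCN²⁺] / ([Fe³⁺]·[SCN⁻]) = (3.29) / ((0.440)·(5.14×10⁻⁴)) = 14500
Q_c = 14500 > K_c = 955, so the reverse reaction proceeds.

reverse (toward reactants)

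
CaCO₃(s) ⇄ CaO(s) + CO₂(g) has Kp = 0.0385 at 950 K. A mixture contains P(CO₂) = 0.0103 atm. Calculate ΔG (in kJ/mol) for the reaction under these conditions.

ΔG = -10.4 kJ/mol

(CaCO₃, CaO are pure solids — omitted from Qp.)
Qp = P(CO₂) = 0.0103
ΔG = RT ln(Qp/Kp) = (8.314 J mol⁻¹ K⁻¹)(950 K) × ln(0.0103/0.0385)
   = (7.898 kJ/mol)(-1.319) = -10.4 kJ/mol
ΔG < 0, so the forward reaction is spontaneous (proceeds forward).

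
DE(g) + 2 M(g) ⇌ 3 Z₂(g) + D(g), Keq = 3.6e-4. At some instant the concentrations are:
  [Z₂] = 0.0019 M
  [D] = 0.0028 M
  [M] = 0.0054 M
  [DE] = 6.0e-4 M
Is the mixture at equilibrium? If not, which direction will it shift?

Q = [Z₂]³·[D] / ([DE]·[M]²) = (0.0019)³·(0.0028) / ((6.0e-4)·(0.0054)²) = 0.0011
Q = 0.0011 > Keq = 3.6e-4: net reverse reaction.

no; Q > K, reaction proceeds in reverse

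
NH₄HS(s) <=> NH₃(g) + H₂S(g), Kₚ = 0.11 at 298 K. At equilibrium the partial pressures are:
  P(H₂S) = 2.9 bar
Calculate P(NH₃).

P(NH₃) = 0.038 bar

(NH₄HS is a pure solid — omitted from Kₚ.)
At equilibrium, Kₚ = P(NH₃)·P(H₂S) = 0.11.
(P(NH₃))·(2.9) = 0.11
P(NH₃) = 0.0379 = 0.038 bar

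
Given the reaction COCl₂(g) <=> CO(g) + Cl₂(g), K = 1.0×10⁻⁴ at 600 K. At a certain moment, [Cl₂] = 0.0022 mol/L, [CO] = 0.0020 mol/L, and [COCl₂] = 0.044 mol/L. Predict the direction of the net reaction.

neither direction; the system is at equilibrium

Q = [CO]·[Cl₂] / [COCl₂] = (0.0020)·(0.0022) / (0.044) = 1.0×10⁻⁴
Q = 1.0×10⁻⁴ = K, so the system is already at equilibrium.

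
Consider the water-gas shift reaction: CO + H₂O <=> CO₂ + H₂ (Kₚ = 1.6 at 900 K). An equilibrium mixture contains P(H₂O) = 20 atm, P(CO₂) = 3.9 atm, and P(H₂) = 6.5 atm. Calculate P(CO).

At equilibrium, Kₚ = P(CO₂)·P(H₂) / (P(CO)·P(H₂O)) = 1.6.
(3.9)·(6.5) / ((P(CO))·(20)) = 1.6
P(CO) = 0.792 = 0.79 atm

P(CO) = 0.79 atm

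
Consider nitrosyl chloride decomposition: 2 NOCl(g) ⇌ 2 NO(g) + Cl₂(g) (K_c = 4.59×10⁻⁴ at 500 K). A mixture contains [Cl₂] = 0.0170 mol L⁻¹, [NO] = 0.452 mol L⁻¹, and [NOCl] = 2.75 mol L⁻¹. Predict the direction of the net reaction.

no net change (already at equilibrium)

Q_c = [NO]²·[Cl₂] / [NOCl]² = (0.452)²·(0.0170) / (2.75)² = 4.59×10⁻⁴
Q_c = 4.59×10⁻⁴ = K_c, so the system is already at equilibrium.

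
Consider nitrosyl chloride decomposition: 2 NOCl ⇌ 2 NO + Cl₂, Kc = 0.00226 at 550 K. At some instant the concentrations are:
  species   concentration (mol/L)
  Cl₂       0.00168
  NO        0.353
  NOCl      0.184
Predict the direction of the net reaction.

Qc = [NO]²·[Cl₂] / [NOCl]² = (0.353)²·(0.00168) / (0.184)² = 0.00618
Qc = 0.00618 > Kc = 0.00226, so the reverse reaction proceeds.

reverse (toward reactants)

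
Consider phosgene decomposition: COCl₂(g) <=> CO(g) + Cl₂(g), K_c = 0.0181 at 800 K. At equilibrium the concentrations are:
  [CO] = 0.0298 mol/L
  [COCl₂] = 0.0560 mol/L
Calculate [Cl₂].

[Cl₂] = 0.0340 mol/L

At equilibrium, K_c = [CO]·[Cl₂] / [COCl₂] = 0.0181.
(0.0298)·([Cl₂]) / (0.0560) = 0.0181
[Cl₂] = 0.0340 mol/L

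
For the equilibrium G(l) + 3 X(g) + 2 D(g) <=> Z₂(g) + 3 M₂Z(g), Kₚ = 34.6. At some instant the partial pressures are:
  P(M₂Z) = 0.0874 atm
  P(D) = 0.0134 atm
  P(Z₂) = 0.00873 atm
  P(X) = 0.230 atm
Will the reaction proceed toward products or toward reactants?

toward products

(G is a pure liquid — omitted from Qₚ.)
Qₚ = P(Z₂)·P(M₂Z)³ / (P(X)³·P(D)²) = (0.00873)·(0.0874)³ / ((0.230)³·(0.0134)²) = 2.67
Qₚ = 2.67 < Kₚ = 34.6, so the forward reaction proceeds.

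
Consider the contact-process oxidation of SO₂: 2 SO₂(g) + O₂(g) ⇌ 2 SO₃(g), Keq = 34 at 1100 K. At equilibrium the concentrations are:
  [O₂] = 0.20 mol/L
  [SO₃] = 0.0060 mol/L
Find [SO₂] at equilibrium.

[SO₂] = 0.0023 mol/L

At equilibrium, Keq = [SO₃]² / ([SO₂]²·[O₂]) = 34.
(0.0060)² / (([SO₂])²·(0.20)) = 34
[SO₂]² = 5.29e-6 ⇒ [SO₂] = 0.0023 mol/L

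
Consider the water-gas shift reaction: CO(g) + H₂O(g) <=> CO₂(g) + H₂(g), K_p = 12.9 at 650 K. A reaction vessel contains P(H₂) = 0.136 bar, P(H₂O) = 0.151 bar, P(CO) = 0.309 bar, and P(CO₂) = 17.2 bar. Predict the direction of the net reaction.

in the reverse direction

Q_p = P(CO₂)·P(H₂) / (P(CO)·P(H₂O)) = (17.2)·(0.136) / ((0.309)·(0.151)) = 50.1
Q_p = 50.1 > K_p = 12.9, so the reverse reaction proceeds.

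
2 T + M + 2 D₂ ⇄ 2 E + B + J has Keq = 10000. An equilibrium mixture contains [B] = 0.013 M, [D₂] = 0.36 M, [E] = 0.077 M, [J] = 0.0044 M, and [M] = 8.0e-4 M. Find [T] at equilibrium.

[T] = 5.7e-4 M

At equilibrium, Keq = [E]²·[B]·[J] / ([T]²·[M]·[D₂]²) = 10000.
(0.077)²·(0.013)·(0.0044) / (([T])²·(8.0e-4)·(0.36)²) = 10000
[T]² = 3.27e-7 ⇒ [T] = 5.7e-4 M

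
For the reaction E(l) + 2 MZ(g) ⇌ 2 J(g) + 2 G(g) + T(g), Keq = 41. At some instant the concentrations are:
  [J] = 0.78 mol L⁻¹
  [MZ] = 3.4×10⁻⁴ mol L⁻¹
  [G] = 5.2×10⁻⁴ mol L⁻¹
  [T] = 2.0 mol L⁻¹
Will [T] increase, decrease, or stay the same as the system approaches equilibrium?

(E is a pure liquid — omitted from Q.)
Q = [J]²·[G]²·[T] / [MZ]² = (0.78)²·(5.2×10⁻⁴)²·(2.0) / (3.4×10⁻⁴)² = 2.8
Q = 2.8 < Keq = 41: net forward reaction.
T is a product, so it increases.

increase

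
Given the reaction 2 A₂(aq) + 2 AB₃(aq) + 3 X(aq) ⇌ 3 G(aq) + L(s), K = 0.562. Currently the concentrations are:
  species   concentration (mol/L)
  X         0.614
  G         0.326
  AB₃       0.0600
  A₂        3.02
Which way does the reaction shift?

toward reactants

(L is a pure solid — omitted from Q.)
Q = [G]³ / ([A₂]²·[AB₃]²·[X]³) = (0.326)³ / ((3.02)²·(0.0600)²·(0.614)³) = 4.56
Q = 4.56 > K = 0.562, so the reverse reaction proceeds.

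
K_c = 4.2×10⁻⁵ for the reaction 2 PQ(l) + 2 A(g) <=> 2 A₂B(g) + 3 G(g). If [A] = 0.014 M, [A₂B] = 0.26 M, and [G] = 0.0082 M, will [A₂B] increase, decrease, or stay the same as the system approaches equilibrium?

decrease

(PQ is a pure liquid — omitted from Q_c.)
Q_c = [A₂B]²·[G]³ / [A]² = (0.26)²·(0.0082)³ / (0.014)² = 1.9×10⁻⁴
Q_c = 1.9×10⁻⁴ > K_c = 4.2×10⁻⁵: net reverse reaction.
A₂B is a product, so it decreases.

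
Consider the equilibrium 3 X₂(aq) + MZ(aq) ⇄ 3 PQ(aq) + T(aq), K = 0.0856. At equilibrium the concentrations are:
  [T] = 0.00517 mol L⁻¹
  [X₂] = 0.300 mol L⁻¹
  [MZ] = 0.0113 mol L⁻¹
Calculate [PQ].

[PQ] = 0.172 mol L⁻¹

At equilibrium, K = [PQ]³·[T] / ([X₂]³·[MZ]) = 0.0856.
([PQ])³·(0.00517) / ((0.300)³·(0.0113)) = 0.0856
[PQ]³ = 0.00505 ⇒ [PQ] = 0.172 mol L⁻¹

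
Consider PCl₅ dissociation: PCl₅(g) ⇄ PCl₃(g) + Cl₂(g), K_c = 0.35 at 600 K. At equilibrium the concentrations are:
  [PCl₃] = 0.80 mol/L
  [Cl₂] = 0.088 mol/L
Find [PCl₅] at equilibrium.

At equilibrium, K_c = [PCl₃]·[Cl₂] / [PCl₅] = 0.35.
(0.80)·(0.088) / ([PCl₅]) = 0.35
[PCl₅] = 0.201 = 0.20 mol/L

[PCl₅] = 0.20 mol/L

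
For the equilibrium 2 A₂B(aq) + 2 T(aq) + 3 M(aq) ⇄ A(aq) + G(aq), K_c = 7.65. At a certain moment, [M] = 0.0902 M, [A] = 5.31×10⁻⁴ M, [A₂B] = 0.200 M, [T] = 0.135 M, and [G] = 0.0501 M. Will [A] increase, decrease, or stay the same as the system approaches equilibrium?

decrease

Q_c = [A]·[G] / ([A₂B]²·[T]²·[M]³) = (5.31×10⁻⁴)·(0.0501) / ((0.200)²·(0.135)²·(0.0902)³) = 49.7
Q_c = 49.7 > K_c = 7.65: net reverse reaction.
A is a product, so it decreases.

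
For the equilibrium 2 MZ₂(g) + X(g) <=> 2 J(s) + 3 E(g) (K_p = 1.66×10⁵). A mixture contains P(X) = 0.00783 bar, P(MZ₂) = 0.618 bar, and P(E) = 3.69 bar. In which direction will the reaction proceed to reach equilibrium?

forward (toward products)

(J is a pure solid — omitted from Q_p.)
Q_p = P(E)³ / (P(MZ₂)²·P(X)) = (3.69)³ / ((0.618)²·(0.00783)) = 16800
Q_p = 16800 < K_p = 1.66×10⁵, so the forward reaction proceeds.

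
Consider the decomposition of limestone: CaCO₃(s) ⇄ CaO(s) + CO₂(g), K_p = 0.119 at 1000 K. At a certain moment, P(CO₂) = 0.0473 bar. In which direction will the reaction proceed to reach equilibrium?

toward products

(CaCO₃, CaO are pure solids — omitted from Q_p.)
Q_p = P(CO₂) = 0.0473
Q_p = 0.0473 < K_p = 0.119, so the forward reaction proceeds.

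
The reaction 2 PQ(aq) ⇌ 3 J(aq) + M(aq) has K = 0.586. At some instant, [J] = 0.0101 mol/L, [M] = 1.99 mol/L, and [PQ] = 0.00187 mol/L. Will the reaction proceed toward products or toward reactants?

Q = [J]³·[M] / [PQ]² = (0.0101)³·(1.99) / (0.00187)² = 0.586
Q = 0.586 = K, so the system is already at equilibrium.

no net change (already at equilibrium)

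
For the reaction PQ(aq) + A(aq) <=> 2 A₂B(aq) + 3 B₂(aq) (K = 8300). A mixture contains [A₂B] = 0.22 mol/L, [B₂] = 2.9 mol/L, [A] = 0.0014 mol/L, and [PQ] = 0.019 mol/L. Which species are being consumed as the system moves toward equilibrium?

A₂B, B₂ (products)

Q = [A₂B]²·[B₂]³ / ([PQ]·[A]) = (0.22)²·(2.9)³ / ((0.019)·(0.0014)) = 44000
Q = 44000 > K = 8300: net reverse reaction.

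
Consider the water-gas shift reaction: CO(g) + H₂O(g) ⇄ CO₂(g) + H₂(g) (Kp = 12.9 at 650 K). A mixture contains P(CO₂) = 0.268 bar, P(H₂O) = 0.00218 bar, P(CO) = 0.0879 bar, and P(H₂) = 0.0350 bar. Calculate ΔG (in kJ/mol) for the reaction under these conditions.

Qp = P(CO₂)·P(H₂) / (P(CO)·P(H₂O)) = (0.268)·(0.0350) / ((0.0879)·(0.00218)) = 49.0
ΔG = RT ln(Qp/Kp) = (8.314 J mol⁻¹ K⁻¹)(650 K) × ln(49.0/12.9)
   = (5.404 kJ/mol)(1.335) = 7.21 kJ/mol
ΔG > 0, so the forward reaction is non-spontaneous (proceeds in reverse).

ΔG = 7.21 kJ/mol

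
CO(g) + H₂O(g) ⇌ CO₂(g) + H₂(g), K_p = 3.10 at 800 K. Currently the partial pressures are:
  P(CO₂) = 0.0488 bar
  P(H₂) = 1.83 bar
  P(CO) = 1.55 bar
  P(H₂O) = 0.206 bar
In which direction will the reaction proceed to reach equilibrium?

Q_p = P(CO₂)·P(H₂) / (P(CO)·P(H₂O)) = (0.0488)·(1.83) / ((1.55)·(0.206)) = 0.280
Q_p = 0.280 < K_p = 3.10, so the forward reaction proceeds.

toward products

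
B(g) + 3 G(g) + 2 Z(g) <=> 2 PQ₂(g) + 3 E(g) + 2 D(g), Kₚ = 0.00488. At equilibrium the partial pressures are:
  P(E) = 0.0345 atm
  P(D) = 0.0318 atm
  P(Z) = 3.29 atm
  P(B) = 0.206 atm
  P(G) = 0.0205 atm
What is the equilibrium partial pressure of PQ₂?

P(PQ₂) = 1.50 atm

At equilibrium, Kₚ = P(PQ₂)²·P(E)³·P(D)² / (P(B)·P(G)³·P(Z)²) = 0.00488.
(P(PQ₂))²·(0.0345)³·(0.0318)² / ((0.206)·(0.0205)³·(3.29)²) = 0.00488
P(PQ₂)² = 2.26 ⇒ P(PQ₂) = 1.50 atm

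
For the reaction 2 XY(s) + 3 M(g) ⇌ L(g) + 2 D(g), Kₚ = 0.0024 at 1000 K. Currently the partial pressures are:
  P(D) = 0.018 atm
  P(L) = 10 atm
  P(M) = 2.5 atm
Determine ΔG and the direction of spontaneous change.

(XY is a pure solid — omitted from Qₚ.)
Qₚ = P(L)·P(D)² / P(M)³ = (10)·(0.018)² / (2.5)³ = 2.07e-4
ΔG = RT ln(Qₚ/Kₚ) = (8.314 J mol⁻¹ K⁻¹)(1000 K) × ln(2.07e-4/0.0024)
   = (8.314 kJ/mol)(-2.451) = -20.4 kJ/mol
ΔG < 0, so the forward reaction is spontaneous (proceeds forward).

ΔG = -20.4 kJ/mol; the forward reaction is spontaneous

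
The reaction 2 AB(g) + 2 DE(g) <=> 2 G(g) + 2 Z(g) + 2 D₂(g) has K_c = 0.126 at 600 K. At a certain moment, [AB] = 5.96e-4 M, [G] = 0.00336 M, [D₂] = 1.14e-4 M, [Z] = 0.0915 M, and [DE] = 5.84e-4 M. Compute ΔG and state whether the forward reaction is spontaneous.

ΔG = -12.6 kJ/mol; the forward reaction is spontaneous

Q_c = [G]²·[Z]²·[D₂]² / ([AB]²·[DE]²) = (0.00336)²·(0.0915)²·(1.14e-4)² / ((5.96e-4)²·(5.84e-4)²) = 0.0101
ΔG = RT ln(Q_c/K_c) = (8.314 J mol⁻¹ K⁻¹)(600 K) × ln(0.0101/0.126)
   = (4.988 kJ/mol)(-2.524) = -12.6 kJ/mol
ΔG < 0, so the forward reaction is spontaneous (proceeds forward).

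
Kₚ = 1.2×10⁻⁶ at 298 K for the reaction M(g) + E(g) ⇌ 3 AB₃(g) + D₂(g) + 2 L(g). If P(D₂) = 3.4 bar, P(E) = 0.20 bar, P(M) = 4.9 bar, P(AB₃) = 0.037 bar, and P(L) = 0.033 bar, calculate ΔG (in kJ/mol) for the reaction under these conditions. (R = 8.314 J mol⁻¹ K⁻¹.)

Qₚ = P(AB₃)³·P(D₂)·P(L)² / (P(M)·P(E)) = (0.037)³·(3.4)·(0.033)² / ((4.9)·(0.20)) = 1.91×10⁻⁷
ΔG = RT ln(Qₚ/Kₚ) = (8.314 J mol⁻¹ K⁻¹)(298 K) × ln(1.91×10⁻⁷/1.2×10⁻⁶)
   = (2.478 kJ/mol)(-1.838) = -4.55 kJ/mol
ΔG < 0, so the forward reaction is spontaneous (proceeds forward).

ΔG = -4.55 kJ/mol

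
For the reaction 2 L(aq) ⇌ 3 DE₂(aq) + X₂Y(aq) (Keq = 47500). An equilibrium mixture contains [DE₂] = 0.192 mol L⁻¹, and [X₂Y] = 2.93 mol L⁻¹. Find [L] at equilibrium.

[L] = 6.61e-4 mol L⁻¹

At equilibrium, Keq = [DE₂]³·[X₂Y] / [L]² = 47500.
(0.192)³·(2.93) / ([L])² = 47500
[L]² = 4.37e-7 ⇒ [L] = 6.61e-4 mol L⁻¹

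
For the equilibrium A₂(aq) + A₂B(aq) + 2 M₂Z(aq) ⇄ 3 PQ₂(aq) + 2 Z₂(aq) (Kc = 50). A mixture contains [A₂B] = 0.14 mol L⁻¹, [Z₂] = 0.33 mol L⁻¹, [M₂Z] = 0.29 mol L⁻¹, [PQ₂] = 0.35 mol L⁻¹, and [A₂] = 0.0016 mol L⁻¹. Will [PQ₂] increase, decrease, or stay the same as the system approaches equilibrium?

decrease

Qc = [PQ₂]³·[Z₂]² / ([A₂]·[A₂B]·[M₂Z]²) = (0.35)³·(0.33)² / ((0.0016)·(0.14)·(0.29)²) = 250
Qc = 250 > Kc = 50: net reverse reaction.
PQ₂ is a product, so it decreases.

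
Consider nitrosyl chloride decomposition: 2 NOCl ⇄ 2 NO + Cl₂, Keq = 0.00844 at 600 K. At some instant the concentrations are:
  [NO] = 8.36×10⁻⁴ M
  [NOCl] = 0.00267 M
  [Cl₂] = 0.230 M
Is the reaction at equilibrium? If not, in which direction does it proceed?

Q = [NO]²·[Cl₂] / [NOCl]² = (8.36×10⁻⁴)²·(0.230) / (0.00267)² = 0.0225
Q = 0.0225 > Keq = 0.00844, so the reverse reaction proceeds.

reverse (toward reactants)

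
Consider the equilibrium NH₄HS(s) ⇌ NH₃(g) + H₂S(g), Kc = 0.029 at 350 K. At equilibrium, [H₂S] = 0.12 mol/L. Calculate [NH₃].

[NH₃] = 0.24 mol/L

(NH₄HS is a pure solid — omitted from Kc.)
At equilibrium, Kc = [NH₃]·[H₂S] = 0.029.
([NH₃])·(0.12) = 0.029
[NH₃] = 0.242 = 0.24 mol/L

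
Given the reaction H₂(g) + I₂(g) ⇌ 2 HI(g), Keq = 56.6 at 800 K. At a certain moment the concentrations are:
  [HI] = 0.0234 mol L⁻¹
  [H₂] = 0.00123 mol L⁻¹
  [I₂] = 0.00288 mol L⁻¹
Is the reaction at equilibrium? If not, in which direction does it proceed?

Q = [HI]² / ([H₂]·[I₂]) = (0.0234)² / ((0.00123)·(0.00288)) = 155
Q = 155 > Keq = 56.6, so the reverse reaction proceeds.

to the left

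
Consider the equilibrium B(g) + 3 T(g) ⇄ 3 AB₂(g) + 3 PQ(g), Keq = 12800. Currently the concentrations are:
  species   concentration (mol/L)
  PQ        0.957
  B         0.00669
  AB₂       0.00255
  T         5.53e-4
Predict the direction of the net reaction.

no net change (already at equilibrium)

Q = [AB₂]³·[PQ]³ / ([B]·[T]³) = (0.00255)³·(0.957)³ / ((0.00669)·(5.53e-4)³) = 12800
Q = 12800 = Keq, so the system is already at equilibrium.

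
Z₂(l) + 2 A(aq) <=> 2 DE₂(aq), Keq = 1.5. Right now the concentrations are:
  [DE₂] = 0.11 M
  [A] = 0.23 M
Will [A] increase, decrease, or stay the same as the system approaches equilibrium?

decrease

(Z₂ is a pure liquid — omitted from Q.)
Q = [DE₂]² / [A]² = (0.11)² / (0.23)² = 0.23
Q = 0.23 < Keq = 1.5: net forward reaction.
A is a reactant, so it decreases.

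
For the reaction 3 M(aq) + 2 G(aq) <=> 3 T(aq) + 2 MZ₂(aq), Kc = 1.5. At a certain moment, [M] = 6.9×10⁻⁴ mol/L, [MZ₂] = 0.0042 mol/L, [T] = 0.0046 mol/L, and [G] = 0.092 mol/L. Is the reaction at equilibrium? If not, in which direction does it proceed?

Qc = [T]³·[MZ₂]² / ([M]³·[G]²) = (0.0046)³·(0.0042)² / ((6.9×10⁻⁴)³·(0.092)²) = 0.62
Qc = 0.62 < Kc = 1.5, so the forward reaction proceeds.

forward (toward products)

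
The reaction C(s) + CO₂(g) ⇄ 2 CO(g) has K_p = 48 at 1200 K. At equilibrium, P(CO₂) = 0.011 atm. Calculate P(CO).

P(CO) = 0.73 atm

(C is a pure solid — omitted from K_p.)
At equilibrium, K_p = P(CO)² / P(CO₂) = 48.
(P(CO))² / (0.011) = 48
P(CO)² = 0.528 ⇒ P(CO) = 0.73 atm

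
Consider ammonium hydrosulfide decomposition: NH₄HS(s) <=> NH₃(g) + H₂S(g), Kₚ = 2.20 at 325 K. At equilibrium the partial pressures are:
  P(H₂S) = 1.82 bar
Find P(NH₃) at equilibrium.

(NH₄HS is a pure solid — omitted from Kₚ.)
At equilibrium, Kₚ = P(NH₃)·P(H₂S) = 2.20.
(P(NH₃))·(1.82) = 2.20
P(NH₃) = 1.21 bar

P(NH₃) = 1.21 bar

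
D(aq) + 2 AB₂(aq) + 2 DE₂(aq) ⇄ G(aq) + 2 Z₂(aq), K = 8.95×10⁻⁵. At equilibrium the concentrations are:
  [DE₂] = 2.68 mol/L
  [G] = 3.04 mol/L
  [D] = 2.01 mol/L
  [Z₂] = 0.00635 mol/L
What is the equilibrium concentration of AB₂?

[AB₂] = 0.308 mol/L

At equilibrium, K = [G]·[Z₂]² / ([D]·[AB₂]²·[DE₂]²) = 8.95×10⁻⁵.
(3.04)·(0.00635)² / ((2.01)·([AB₂])²·(2.68)²) = 8.95×10⁻⁵
[AB₂]² = 0.0949 ⇒ [AB₂] = 0.308 mol/L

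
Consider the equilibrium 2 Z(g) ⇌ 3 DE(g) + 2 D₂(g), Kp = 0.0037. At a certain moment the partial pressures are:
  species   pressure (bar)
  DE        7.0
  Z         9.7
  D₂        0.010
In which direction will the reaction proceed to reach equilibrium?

Qp = P(DE)³·P(D₂)² / P(Z)² = (7.0)³·(0.010)² / (9.7)² = 3.6×10⁻⁴
Qp = 3.6×10⁻⁴ < Kp = 0.0037, so the forward reaction proceeds.

in the forward direction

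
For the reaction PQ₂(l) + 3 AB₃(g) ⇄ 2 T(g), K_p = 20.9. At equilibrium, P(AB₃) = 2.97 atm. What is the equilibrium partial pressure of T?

(PQ₂ is a pure liquid — omitted from K_p.)
At equilibrium, K_p = P(T)² / P(AB₃)³ = 20.9.
(P(T))² / (2.97)³ = 20.9
P(T)² = 548 ⇒ P(T) = 23.4 atm

P(T) = 23.4 atm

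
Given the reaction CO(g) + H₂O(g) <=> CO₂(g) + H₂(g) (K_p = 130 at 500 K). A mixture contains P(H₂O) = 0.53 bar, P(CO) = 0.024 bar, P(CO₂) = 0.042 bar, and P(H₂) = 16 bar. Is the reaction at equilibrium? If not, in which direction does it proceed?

Q_p = P(CO₂)·P(H₂) / (P(CO)·P(H₂O)) = (0.042)·(16) / ((0.024)·(0.53)) = 53
Q_p = 53 < K_p = 130, so the forward reaction proceeds.

to the right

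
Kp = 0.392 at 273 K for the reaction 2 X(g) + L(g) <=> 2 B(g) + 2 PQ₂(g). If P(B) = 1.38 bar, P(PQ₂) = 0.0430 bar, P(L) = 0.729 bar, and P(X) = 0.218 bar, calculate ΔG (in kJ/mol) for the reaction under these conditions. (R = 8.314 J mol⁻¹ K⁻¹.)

ΔG = -3.06 kJ/mol

Qp = P(B)²·P(PQ₂)² / (P(X)²·P(L)) = (1.38)²·(0.0430)² / ((0.218)²·(0.729)) = 0.102
ΔG = RT ln(Qp/Kp) = (8.314 J mol⁻¹ K⁻¹)(273 K) × ln(0.102/0.392)
   = (2.270 kJ/mol)(-1.346) = -3.06 kJ/mol
ΔG < 0, so the forward reaction is spontaneous (proceeds forward).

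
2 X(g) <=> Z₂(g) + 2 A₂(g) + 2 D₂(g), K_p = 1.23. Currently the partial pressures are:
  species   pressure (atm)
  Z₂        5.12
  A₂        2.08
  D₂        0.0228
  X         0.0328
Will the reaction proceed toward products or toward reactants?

toward reactants

Q_p = P(Z₂)·P(A₂)²·P(D₂)² / P(X)² = (5.12)·(2.08)²·(0.0228)² / (0.0328)² = 10.7
Q_p = 10.7 > K_p = 1.23, so the reverse reaction proceeds.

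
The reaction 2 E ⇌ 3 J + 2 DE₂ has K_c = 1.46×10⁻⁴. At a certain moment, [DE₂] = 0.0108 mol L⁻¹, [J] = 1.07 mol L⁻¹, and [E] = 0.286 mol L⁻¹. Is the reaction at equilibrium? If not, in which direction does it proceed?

toward reactants

Q_c = [J]³·[DE₂]² / [E]² = (1.07)³·(0.0108)² / (0.286)² = 0.00175
Q_c = 0.00175 > K_c = 1.46×10⁻⁴, so the reverse reaction proceeds.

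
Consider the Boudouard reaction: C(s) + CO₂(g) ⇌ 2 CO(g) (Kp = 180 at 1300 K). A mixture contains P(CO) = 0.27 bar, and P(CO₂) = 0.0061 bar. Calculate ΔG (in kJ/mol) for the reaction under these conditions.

(C is a pure solid — omitted from Qp.)
Qp = P(CO)² / P(CO₂) = (0.27)² / (0.0061) = 12.0
ΔG = RT ln(Qp/Kp) = (8.314 J mol⁻¹ K⁻¹)(1300 K) × ln(12.0/180)
   = (10.81 kJ/mol)(-2.708) = -29.3 kJ/mol
ΔG < 0, so the forward reaction is spontaneous (proceeds forward).

ΔG = -29.3 kJ/mol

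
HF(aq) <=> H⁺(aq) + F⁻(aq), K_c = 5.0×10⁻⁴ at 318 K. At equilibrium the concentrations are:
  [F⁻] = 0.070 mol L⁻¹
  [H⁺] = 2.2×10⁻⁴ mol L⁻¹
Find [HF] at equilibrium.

[HF] = 0.031 mol L⁻¹

At equilibrium, K_c = [H⁺]·[F⁻] / [HF] = 5.0×10⁻⁴.
(2.2×10⁻⁴)·(0.070) / ([HF]) = 5.0×10⁻⁴
[HF] = 0.0308 = 0.031 mol L⁻¹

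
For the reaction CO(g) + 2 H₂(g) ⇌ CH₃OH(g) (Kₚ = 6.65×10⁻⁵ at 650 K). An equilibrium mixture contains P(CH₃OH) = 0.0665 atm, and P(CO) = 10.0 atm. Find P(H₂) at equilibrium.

P(H₂) = 10.0 atm

At equilibrium, Kₚ = P(CH₃OH) / (P(CO)·P(H₂)²) = 6.65×10⁻⁵.
(0.0665) / ((10.0)·(P(H₂))²) = 6.65×10⁻⁵
P(H₂)² = 100 ⇒ P(H₂) = 10.0 atm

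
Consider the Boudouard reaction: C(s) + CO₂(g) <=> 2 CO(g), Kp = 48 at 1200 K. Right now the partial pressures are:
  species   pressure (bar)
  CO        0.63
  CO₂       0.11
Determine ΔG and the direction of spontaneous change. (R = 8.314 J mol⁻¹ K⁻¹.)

ΔG = -25.8 kJ/mol; the forward reaction is spontaneous

(C is a pure solid — omitted from Qp.)
Qp = P(CO)² / P(CO₂) = (0.63)² / (0.11) = 3.61
ΔG = RT ln(Qp/Kp) = (8.314 J mol⁻¹ K⁻¹)(1200 K) × ln(3.61/48)
   = (9.977 kJ/mol)(-2.587) = -25.8 kJ/mol
ΔG < 0, so the forward reaction is spontaneous (proceeds forward).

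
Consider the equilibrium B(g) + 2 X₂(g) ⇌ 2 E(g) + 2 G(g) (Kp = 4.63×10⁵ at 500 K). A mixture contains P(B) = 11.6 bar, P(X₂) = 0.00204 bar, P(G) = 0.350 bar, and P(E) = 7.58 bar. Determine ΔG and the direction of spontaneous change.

Qp = P(E)²·P(G)² / (P(B)·P(X₂)²) = (7.58)²·(0.350)² / ((11.6)·(0.00204)²) = 1.46×10⁵
ΔG = RT ln(Qp/Kp) = (8.314 J mol⁻¹ K⁻¹)(500 K) × ln(1.46×10⁵/4.63×10⁵)
   = (4.157 kJ/mol)(-1.154) = -4.80 kJ/mol
ΔG < 0, so the forward reaction is spontaneous (proceeds forward).

ΔG = -4.80 kJ/mol; the forward reaction is spontaneous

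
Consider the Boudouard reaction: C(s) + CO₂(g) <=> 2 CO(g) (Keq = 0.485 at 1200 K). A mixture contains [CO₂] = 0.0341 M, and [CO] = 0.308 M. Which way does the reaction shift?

reverse (toward reactants)

(C is a pure solid — omitted from Q.)
Q = [CO]² / [CO₂] = (0.308)² / (0.0341) = 2.78
Q = 2.78 > Keq = 0.485, so the reverse reaction proceeds.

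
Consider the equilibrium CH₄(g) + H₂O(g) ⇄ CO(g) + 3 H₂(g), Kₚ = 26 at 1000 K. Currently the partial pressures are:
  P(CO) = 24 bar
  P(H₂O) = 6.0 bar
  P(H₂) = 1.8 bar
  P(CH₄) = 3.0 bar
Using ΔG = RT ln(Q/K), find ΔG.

Qₚ = P(CO)·P(H₂)³ / (P(CH₄)·P(H₂O)) = (24)·(1.8)³ / ((3.0)·(6.0)) = 7.78
ΔG = RT ln(Qₚ/Kₚ) = (8.314 J mol⁻¹ K⁻¹)(1000 K) × ln(7.78/26)
   = (8.314 kJ/mol)(-1.207) = -10.0 kJ/mol
ΔG < 0, so the forward reaction is spontaneous (proceeds forward).

ΔG = -10.0 kJ/mol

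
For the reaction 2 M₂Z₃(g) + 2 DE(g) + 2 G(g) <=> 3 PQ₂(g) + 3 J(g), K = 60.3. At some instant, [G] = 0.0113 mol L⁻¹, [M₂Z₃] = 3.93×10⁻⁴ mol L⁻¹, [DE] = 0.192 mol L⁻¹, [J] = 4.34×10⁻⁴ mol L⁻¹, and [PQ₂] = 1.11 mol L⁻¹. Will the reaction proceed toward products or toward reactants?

to the left

Q = [PQ₂]³·[J]³ / ([M₂Z₃]²·[DE]²·[G]²) = (1.11)³·(4.34×10⁻⁴)³ / ((3.93×10⁻⁴)²·(0.192)²·(0.0113)²) = 154
Q = 154 > K = 60.3, so the reverse reaction proceeds.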